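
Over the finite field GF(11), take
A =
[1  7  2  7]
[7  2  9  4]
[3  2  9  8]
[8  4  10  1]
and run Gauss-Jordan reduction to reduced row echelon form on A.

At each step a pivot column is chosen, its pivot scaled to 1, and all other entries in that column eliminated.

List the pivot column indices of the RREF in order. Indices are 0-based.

pivot(0,0)=1: scale R0 → (1, 7, 2, 7)
  clear (1,0): R1 −= (7)R0 → (0, 8, 6, 10)
  clear (2,0): R2 −= (3)R0 → (0, 3, 3, 9)
  clear (3,0): R3 −= (8)R0 → (0, 3, 5, 0)
pivot(1,1)=8: scale R1 → (0, 1, 9, 4)
  clear (0,1): R0 −= (7)R1 → (1, 0, 5, 1)
  clear (2,1): R2 −= (3)R1 → (0, 0, 9, 8)
  clear (3,1): R3 −= (3)R1 → (0, 0, 0, 10)
pivot(2,2)=9: scale R2 → (0, 0, 1, 7)
  clear (0,2): R0 −= (5)R2 → (1, 0, 0, 10)
  clear (1,2): R1 −= (9)R2 → (0, 1, 0, 7)
pivot(3,3)=10: scale R3 → (0, 0, 0, 1)
  clear (0,3): R0 −= (10)R3 → (1, 0, 0, 0)
  clear (1,3): R1 −= (7)R3 → (0, 1, 0, 0)
  clear (2,3): R2 −= (7)R3 → (0, 0, 1, 0)

pivot columns: 0, 1, 2, 3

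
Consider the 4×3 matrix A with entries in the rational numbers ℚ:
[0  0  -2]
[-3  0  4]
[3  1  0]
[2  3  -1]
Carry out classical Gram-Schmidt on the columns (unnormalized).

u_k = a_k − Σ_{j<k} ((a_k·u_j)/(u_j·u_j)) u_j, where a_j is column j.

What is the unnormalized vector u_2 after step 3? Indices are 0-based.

u_2 = (-2, 217/139, 279/139, -93/139)

Step 1: u_0 = a_0 = (0, -3, 3, 2).
Step 2: u_1 = a_1 − (9/22)·u_0 = (0, 27/22, -5/22, 24/11).
Step 3: u_2 = a_2 − (-7/11)·u_0 − (60/139)·u_1 = (-2, 217/139, 279/139, -93/139).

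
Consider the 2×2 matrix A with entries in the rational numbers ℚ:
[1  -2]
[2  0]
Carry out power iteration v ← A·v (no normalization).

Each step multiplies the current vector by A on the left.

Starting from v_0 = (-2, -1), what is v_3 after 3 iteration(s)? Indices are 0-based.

v_3 = (8, 16)

v_0 = (-2, -1).
v_1 = A·v_0 = (0, -4).
v_2 = A·v_1 = (8, 0).
v_3 = A·v_2 = (8, 16).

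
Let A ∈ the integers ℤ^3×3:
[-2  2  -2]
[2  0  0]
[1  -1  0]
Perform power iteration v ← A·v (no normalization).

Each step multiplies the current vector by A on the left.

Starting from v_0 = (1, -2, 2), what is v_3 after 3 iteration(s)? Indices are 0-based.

v_3 = (-52, 36, 38)

v_0 = (1, -2, 2).
v_1 = A·v_0 = (-10, 2, 3).
v_2 = A·v_1 = (18, -20, -12).
v_3 = A·v_2 = (-52, 36, 38).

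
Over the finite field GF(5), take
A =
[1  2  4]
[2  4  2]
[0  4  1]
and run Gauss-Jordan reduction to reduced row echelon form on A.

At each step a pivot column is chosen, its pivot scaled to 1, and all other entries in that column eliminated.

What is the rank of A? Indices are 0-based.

step 1: normalize row 0 (÷1) = (1, 2, 4)
  row 1: subtract 2×row0 = (0, 0, 4)
step 2: exchange rows 1,2
step 2: normalize row 1 (÷4) = (0, 1, 4)
  row 0: subtract 2×row1 = (1, 0, 1)
step 3: normalize row 2 (÷4) = (0, 0, 1)
  row 0: subtract 1×row2 = (1, 0, 0)
  row 1: subtract 4×row2 = (0, 1, 0)

rank = 3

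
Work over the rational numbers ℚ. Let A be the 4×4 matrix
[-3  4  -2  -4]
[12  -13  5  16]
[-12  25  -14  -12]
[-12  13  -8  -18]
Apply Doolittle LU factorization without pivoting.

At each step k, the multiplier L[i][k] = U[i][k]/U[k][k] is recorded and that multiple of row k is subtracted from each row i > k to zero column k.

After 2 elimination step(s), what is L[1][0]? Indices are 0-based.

[col 0] pivot -3
  R1 -= -4*R0 → (0, 3, -3, 0)  (L[1][0] := -4)
  R2 -= 4*R0 → (0, 9, -6, 4)  (L[2][0] := 4)
  R3 -= 4*R0 → (0, -3, 0, -2)  (L[3][0] := 4)
[col 1] pivot 3
  R2 -= 3*R1 → (0, 0, 3, 4)  (L[2][1] := 3)
  R3 -= -1*R1 → (0, 0, -3, -2)  (L[3][1] := -1)

L[1][0] = -4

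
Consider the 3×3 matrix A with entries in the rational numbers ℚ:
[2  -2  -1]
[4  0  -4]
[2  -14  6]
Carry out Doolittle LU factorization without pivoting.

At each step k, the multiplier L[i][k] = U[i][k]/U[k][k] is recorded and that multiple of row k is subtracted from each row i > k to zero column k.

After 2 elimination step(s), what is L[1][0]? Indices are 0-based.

L[1][0] = 2

k=0: U[0][0]=2
  eliminate (1,0): mult=2, new row 1: (0, 4, -2); set L[1][0]=2
  eliminate (2,0): mult=1, new row 2: (0, -12, 7); set L[2][0]=1
k=1: U[1][1]=4
  eliminate (2,1): mult=-3, new row 2: (0, 0, 1); set L[2][1]=-3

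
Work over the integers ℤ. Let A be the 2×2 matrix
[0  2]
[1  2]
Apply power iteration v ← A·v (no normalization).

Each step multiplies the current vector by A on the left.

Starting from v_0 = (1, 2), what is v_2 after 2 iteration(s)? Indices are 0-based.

v_0 = (1, 2).
v_1 = A·v_0 = (4, 5).
v_2 = A·v_1 = (10, 14).

v_2 = (10, 14)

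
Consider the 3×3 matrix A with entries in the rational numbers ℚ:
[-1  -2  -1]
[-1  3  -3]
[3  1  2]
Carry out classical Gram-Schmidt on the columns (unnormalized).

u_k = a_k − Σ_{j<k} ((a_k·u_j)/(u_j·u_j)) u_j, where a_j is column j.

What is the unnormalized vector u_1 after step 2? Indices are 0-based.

u_1 = (-20/11, 35/11, 5/11)

Step 1: u_0 = a_0 = (-1, -1, 3).
Step 2: u_1 = a_1 − (2/11)·u_0 = (-20/11, 35/11, 5/11).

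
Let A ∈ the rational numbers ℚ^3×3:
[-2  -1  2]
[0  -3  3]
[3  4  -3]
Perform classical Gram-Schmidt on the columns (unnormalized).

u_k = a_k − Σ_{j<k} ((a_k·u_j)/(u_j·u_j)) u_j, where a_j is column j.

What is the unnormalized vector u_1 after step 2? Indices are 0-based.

u_1 = (15/13, -3, 10/13)

Step 1: u_0 = a_0 = (-2, 0, 3).
Step 2: u_1 = a_1 − (14/13)·u_0 = (15/13, -3, 10/13).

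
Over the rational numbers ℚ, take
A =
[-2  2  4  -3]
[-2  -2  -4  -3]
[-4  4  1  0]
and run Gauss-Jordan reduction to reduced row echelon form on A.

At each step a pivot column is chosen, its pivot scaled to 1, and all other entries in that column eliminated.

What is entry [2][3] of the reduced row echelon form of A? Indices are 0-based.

M[2][3] = -6/7

pivot(0,0)=-2: scale R0 → (1, -1, -2, 3/2)
  clear (1,0): R1 −= (-2)R0 → (0, -4, -8, 0)
  clear (2,0): R2 −= (-4)R0 → (0, 0, -7, 6)
pivot(1,1)=-4: scale R1 → (0, 1, 2, 0)
  clear (0,1): R0 −= (-1)R1 → (1, 0, 0, 3/2)
pivot(2,2)=-7: scale R2 → (0, 0, 1, -6/7)
  clear (1,2): R1 −= (2)R2 → (0, 1, 0, 12/7)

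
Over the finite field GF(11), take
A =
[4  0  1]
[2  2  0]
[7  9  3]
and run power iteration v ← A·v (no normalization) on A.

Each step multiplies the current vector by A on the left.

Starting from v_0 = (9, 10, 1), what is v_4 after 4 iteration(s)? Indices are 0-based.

v_4 = (7, 6, 2)

v_0 = (9, 10, 1).
v_1 = A·v_0 = (4, 5, 2).
v_2 = A·v_1 = (7, 7, 2).
v_3 = A·v_2 = (8, 6, 8).
v_4 = A·v_3 = (7, 6, 2).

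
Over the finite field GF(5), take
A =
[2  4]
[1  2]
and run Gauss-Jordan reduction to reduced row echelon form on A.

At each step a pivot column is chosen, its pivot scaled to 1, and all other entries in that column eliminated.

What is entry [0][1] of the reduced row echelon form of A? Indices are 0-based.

[1] R0 /= 2  ⇒  (1, 2)
     R1 -= 1·R0  ⇒  (0, 0)
column 1 empty below row 1

M[0][1] = 2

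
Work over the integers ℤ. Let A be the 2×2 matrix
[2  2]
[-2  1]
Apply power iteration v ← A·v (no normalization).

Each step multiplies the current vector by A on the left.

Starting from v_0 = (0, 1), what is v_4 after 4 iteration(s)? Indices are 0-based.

v_0 = (0, 1).
v_1 = A·v_0 = (2, 1).
v_2 = A·v_1 = (6, -3).
v_3 = A·v_2 = (6, -15).
v_4 = A·v_3 = (-18, -27).

v_4 = (-18, -27)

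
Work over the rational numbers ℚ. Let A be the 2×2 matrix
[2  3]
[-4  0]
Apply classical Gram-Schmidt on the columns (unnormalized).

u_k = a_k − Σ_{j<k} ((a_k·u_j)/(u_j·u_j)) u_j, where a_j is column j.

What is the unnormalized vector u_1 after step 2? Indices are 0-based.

u_1 = (12/5, 6/5)

Step 1: u_0 = a_0 = (2, -4).
Step 2: u_1 = a_1 − (3/10)·u_0 = (12/5, 6/5).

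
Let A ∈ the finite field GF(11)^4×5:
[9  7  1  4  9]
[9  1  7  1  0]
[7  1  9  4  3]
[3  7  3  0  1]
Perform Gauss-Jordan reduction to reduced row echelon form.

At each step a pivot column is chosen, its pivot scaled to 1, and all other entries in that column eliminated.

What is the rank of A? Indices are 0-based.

pivot(0,0)=9: scale R0 → (1, 2, 5, 9, 1)
  clear (1,0): R1 −= (9)R0 → (0, 5, 6, 8, 2)
  clear (2,0): R2 −= (7)R0 → (0, 9, 7, 7, 7)
  clear (3,0): R3 −= (3)R0 → (0, 1, 10, 6, 9)
pivot(1,1)=5: scale R1 → (0, 1, 10, 6, 7)
  clear (0,1): R0 −= (2)R1 → (1, 0, 7, 8, 9)
  clear (2,1): R2 −= (9)R1 → (0, 0, 5, 8, 10)
  clear (3,1): R3 −= (1)R1 → (0, 0, 0, 0, 2)
pivot(2,2)=5: scale R2 → (0, 0, 1, 6, 2)
  clear (0,2): R0 −= (7)R2 → (1, 0, 0, 10, 6)
  clear (1,2): R1 −= (10)R2 → (0, 1, 0, 1, 9)
col 3: no nonzero at/below row 3; advance.
pivot(3,4)=2: scale R3 → (0, 0, 0, 0, 1)
  clear (0,4): R0 −= (6)R3 → (1, 0, 0, 10, 0)
  clear (1,4): R1 −= (9)R3 → (0, 1, 0, 1, 0)
  clear (2,4): R2 −= (2)R3 → (0, 0, 1, 6, 0)

rank = 4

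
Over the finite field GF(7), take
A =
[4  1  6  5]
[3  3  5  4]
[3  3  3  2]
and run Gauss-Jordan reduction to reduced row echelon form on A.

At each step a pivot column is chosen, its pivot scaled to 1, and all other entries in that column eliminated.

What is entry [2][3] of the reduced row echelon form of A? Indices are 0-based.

step 1: normalize row 0 (÷4) = (1, 2, 5, 3)
  row 1: subtract 3×row0 = (0, 4, 4, 2)
  row 2: subtract 3×row0 = (0, 4, 2, 0)
step 2: normalize row 1 (÷4) = (0, 1, 1, 4)
  row 0: subtract 2×row1 = (1, 0, 3, 2)
  row 2: subtract 4×row1 = (0, 0, 5, 5)
step 3: normalize row 2 (÷5) = (0, 0, 1, 1)
  row 0: subtract 3×row2 = (1, 0, 0, 6)
  row 1: subtract 1×row2 = (0, 1, 0, 3)

M[2][3] = 1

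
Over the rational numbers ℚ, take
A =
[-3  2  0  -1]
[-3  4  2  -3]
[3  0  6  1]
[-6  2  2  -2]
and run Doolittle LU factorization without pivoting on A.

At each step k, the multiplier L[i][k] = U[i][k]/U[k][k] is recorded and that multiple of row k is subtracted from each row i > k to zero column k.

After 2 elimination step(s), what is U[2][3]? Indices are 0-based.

U[2][3] = 2

k=0: U[0][0]=-3
  eliminate (1,0): mult=1, new row 1: (0, 2, 2, -2); set L[1][0]=1
  eliminate (2,0): mult=-1, new row 2: (0, 2, 6, 0); set L[2][0]=-1
  eliminate (3,0): mult=2, new row 3: (0, -2, 2, 0); set L[3][0]=2
k=1: U[1][1]=2
  eliminate (2,1): mult=1, new row 2: (0, 0, 4, 2); set L[2][1]=1
  eliminate (3,1): mult=-1, new row 3: (0, 0, 4, -2); set L[3][1]=-1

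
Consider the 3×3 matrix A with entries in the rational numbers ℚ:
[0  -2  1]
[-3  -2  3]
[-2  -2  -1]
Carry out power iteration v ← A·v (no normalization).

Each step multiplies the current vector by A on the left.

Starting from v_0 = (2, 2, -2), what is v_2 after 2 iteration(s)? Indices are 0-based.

v_2 = (26, 32, 50)

v_0 = (2, 2, -2).
v_1 = A·v_0 = (-6, -16, -6).
v_2 = A·v_1 = (26, 32, 50).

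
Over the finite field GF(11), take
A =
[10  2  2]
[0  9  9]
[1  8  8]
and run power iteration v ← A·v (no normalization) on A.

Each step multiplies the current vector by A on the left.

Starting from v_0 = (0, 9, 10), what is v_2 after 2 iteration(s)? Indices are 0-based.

v_0 = (0, 9, 10).
v_1 = A·v_0 = (5, 6, 9).
v_2 = A·v_1 = (3, 3, 4).

v_2 = (3, 3, 4)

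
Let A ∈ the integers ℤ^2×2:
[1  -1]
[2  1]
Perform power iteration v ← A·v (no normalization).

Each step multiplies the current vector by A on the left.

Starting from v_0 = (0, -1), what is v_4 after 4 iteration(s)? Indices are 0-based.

v_4 = (-4, 7)

v_0 = (0, -1).
v_1 = A·v_0 = (1, -1).
v_2 = A·v_1 = (2, 1).
v_3 = A·v_2 = (1, 5).
v_4 = A·v_3 = (-4, 7).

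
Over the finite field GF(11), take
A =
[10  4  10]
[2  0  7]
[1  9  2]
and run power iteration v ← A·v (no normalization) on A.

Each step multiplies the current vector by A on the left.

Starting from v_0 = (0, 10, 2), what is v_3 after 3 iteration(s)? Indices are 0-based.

v_0 = (0, 10, 2).
v_1 = A·v_0 = (5, 3, 6).
v_2 = A·v_1 = (1, 8, 0).
v_3 = A·v_2 = (9, 2, 7).

v_3 = (9, 2, 7)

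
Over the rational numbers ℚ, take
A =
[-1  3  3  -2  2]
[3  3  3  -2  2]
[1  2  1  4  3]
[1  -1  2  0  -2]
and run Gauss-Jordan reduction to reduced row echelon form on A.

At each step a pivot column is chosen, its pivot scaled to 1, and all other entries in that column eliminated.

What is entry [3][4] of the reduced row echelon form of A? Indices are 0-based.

M[3][4] = 11/46

pivot(0,0)=-1: scale R0 → (1, -3, -3, 2, -2)
  clear (1,0): R1 −= (3)R0 → (0, 12, 12, -8, 8)
  clear (2,0): R2 −= (1)R0 → (0, 5, 4, 2, 5)
  clear (3,0): R3 −= (1)R0 → (0, 2, 5, -2, 0)
pivot(1,1)=12: scale R1 → (0, 1, 1, -2/3, 2/3)
  clear (0,1): R0 −= (-3)R1 → (1, 0, 0, 0, 0)
  clear (2,1): R2 −= (5)R1 → (0, 0, -1, 16/3, 5/3)
  clear (3,1): R3 −= (2)R1 → (0, 0, 3, -2/3, -4/3)
pivot(2,2)=-1: scale R2 → (0, 0, 1, -16/3, -5/3)
  clear (1,2): R1 −= (1)R2 → (0, 1, 0, 14/3, 7/3)
  clear (3,2): R3 −= (3)R2 → (0, 0, 0, 46/3, 11/3)
pivot(3,3)=46/3: scale R3 → (0, 0, 0, 1, 11/46)
  clear (1,3): R1 −= (14/3)R3 → (0, 1, 0, 0, 28/23)
  clear (2,3): R2 −= (-16/3)R3 → (0, 0, 1, 0, -9/23)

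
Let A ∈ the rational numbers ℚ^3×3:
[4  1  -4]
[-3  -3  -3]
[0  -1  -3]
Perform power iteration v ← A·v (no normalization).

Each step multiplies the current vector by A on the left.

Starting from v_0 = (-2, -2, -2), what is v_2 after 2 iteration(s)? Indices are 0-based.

v_2 = (-22, -72, -42)

v_0 = (-2, -2, -2).
v_1 = A·v_0 = (-2, 18, 8).
v_2 = A·v_1 = (-22, -72, -42).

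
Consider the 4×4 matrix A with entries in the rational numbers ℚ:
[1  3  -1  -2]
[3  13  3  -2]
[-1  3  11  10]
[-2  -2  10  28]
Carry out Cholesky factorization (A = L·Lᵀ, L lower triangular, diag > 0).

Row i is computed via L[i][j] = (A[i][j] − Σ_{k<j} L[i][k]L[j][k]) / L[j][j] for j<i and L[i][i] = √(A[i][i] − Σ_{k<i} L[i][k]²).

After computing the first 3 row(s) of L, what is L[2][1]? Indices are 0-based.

Step 1: L[0][0] = √(1) = 1.
  L[1][0] = (3) / L[0][0] = 3.
Step 2: L[1][1] = √(4) = 2.
  L[2][0] = (-1) / L[0][0] = -1.
  L[2][1] = (6) / L[1][1] = 3.
Step 3: L[2][2] = √(1) = 1.

L[2][1] = 3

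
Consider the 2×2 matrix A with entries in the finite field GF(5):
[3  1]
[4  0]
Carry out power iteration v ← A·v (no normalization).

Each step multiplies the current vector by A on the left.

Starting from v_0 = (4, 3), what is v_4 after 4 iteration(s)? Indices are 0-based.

v_0 = (4, 3).
v_1 = A·v_0 = (0, 1).
v_2 = A·v_1 = (1, 0).
v_3 = A·v_2 = (3, 4).
v_4 = A·v_3 = (3, 2).

v_4 = (3, 2)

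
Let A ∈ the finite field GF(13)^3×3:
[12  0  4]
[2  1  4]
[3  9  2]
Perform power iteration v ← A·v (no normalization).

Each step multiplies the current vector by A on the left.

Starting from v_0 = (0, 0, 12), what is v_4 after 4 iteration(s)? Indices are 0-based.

v_0 = (0, 0, 12).
v_1 = A·v_0 = (9, 9, 11).
v_2 = A·v_1 = (9, 6, 0).
v_3 = A·v_2 = (4, 11, 3).
v_4 = A·v_3 = (8, 5, 0).

v_4 = (8, 5, 0)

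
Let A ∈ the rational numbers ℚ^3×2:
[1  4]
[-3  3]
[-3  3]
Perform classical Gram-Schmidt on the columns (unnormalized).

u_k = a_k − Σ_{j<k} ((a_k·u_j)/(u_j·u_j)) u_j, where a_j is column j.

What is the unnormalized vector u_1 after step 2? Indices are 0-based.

Step 1: u_0 = a_0 = (1, -3, -3).
Step 2: u_1 = a_1 − (-14/19)·u_0 = (90/19, 15/19, 15/19).

u_1 = (90/19, 15/19, 15/19)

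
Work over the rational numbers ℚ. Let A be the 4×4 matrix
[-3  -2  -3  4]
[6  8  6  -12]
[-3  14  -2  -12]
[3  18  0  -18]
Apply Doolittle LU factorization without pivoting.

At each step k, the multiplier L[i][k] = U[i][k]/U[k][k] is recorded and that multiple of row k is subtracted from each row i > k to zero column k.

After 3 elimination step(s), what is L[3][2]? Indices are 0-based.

[col 0] pivot -3
  R1 -= -2*R0 → (0, 4, 0, -4)  (L[1][0] := -2)
  R2 -= 1*R0 → (0, 16, 1, -16)  (L[2][0] := 1)
  R3 -= -1*R0 → (0, 16, -3, -14)  (L[3][0] := -1)
[col 1] pivot 4
  R2 -= 4*R1 → (0, 0, 1, 0)  (L[2][1] := 4)
  R3 -= 4*R1 → (0, 0, -3, 2)  (L[3][1] := 4)
[col 2] pivot 1
  R3 -= -3*R2 → (0, 0, 0, 2)  (L[3][2] := -3)

L[3][2] = -3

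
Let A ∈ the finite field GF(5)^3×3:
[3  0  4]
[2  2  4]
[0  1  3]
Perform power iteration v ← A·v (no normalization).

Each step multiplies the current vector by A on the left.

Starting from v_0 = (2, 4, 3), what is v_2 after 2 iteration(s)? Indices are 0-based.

v_0 = (2, 4, 3).
v_1 = A·v_0 = (3, 4, 3).
v_2 = A·v_1 = (1, 1, 3).

v_2 = (1, 1, 3)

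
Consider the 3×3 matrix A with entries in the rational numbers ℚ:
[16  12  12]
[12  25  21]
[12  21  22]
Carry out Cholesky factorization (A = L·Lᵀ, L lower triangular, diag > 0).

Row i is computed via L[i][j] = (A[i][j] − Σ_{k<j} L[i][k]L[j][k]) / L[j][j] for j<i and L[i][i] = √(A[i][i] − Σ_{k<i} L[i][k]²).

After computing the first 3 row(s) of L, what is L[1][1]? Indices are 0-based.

Step 1: L[0][0] = √(16) = 4.
  L[1][0] = (12) / L[0][0] = 3.
Step 2: L[1][1] = √(16) = 4.
  L[2][0] = (12) / L[0][0] = 3.
  L[2][1] = (12) / L[1][1] = 3.
Step 3: L[2][2] = √(4) = 2.

L[1][1] = 4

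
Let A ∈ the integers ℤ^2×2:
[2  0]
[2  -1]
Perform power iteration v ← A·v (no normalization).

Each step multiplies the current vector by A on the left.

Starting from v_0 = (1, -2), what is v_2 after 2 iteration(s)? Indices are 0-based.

v_0 = (1, -2).
v_1 = A·v_0 = (2, 4).
v_2 = A·v_1 = (4, 0).

v_2 = (4, 0)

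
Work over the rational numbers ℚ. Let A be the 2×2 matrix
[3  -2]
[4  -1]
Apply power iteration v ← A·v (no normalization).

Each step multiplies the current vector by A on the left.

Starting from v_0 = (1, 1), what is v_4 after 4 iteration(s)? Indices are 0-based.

v_4 = (-7, -31)

v_0 = (1, 1).
v_1 = A·v_0 = (1, 3).
v_2 = A·v_1 = (-3, 1).
v_3 = A·v_2 = (-11, -13).
v_4 = A·v_3 = (-7, -31).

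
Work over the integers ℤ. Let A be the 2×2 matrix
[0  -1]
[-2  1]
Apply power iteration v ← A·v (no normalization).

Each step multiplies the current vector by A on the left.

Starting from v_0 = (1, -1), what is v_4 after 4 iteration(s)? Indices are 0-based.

v_0 = (1, -1).
v_1 = A·v_0 = (1, -3).
v_2 = A·v_1 = (3, -5).
v_3 = A·v_2 = (5, -11).
v_4 = A·v_3 = (11, -21).

v_4 = (11, -21)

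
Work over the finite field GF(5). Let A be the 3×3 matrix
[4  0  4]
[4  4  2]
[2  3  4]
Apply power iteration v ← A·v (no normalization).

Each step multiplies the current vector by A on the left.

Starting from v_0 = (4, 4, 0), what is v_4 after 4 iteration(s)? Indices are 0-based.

v_4 = (1, 4, 0)

v_0 = (4, 4, 0).
v_1 = A·v_0 = (1, 2, 0).
v_2 = A·v_1 = (4, 2, 3).
v_3 = A·v_2 = (3, 0, 1).
v_4 = A·v_3 = (1, 4, 0).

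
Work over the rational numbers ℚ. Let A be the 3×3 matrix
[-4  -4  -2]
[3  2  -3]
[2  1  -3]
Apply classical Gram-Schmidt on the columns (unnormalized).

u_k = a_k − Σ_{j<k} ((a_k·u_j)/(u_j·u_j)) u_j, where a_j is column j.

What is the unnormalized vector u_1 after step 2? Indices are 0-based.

u_1 = (-20/29, -14/29, -19/29)

Step 1: u_0 = a_0 = (-4, 3, 2).
Step 2: u_1 = a_1 − (24/29)·u_0 = (-20/29, -14/29, -19/29).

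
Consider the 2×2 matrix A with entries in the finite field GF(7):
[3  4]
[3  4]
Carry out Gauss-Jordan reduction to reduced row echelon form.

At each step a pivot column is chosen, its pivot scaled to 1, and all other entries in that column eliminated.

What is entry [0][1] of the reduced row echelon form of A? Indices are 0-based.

pivot(0,0)=3: scale R0 → (1, 6)
  clear (1,0): R1 −= (3)R0 → (0, 0)
col 1: no nonzero at/below row 1; advance.

M[0][1] = 6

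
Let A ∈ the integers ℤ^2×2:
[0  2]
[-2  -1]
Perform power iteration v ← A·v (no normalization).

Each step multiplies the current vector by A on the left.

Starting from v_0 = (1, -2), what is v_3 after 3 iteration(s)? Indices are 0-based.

v_3 = (16, -8)

v_0 = (1, -2).
v_1 = A·v_0 = (-4, 0).
v_2 = A·v_1 = (0, 8).
v_3 = A·v_2 = (16, -8).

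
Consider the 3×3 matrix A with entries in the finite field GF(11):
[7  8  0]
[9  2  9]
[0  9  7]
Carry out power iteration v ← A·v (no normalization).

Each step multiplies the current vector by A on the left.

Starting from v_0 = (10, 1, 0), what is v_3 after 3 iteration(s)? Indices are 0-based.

v_3 = (1, 8, 2)

v_0 = (10, 1, 0).
v_1 = A·v_0 = (1, 4, 9).
v_2 = A·v_1 = (6, 10, 0).
v_3 = A·v_2 = (1, 8, 2).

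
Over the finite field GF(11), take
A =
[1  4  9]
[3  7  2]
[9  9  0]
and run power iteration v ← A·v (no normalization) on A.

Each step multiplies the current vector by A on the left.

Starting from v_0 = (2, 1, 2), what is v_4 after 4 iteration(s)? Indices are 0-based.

v_0 = (2, 1, 2).
v_1 = A·v_0 = (2, 6, 5).
v_2 = A·v_1 = (5, 3, 6).
v_3 = A·v_2 = (5, 4, 6).
v_4 = A·v_3 = (9, 0, 4).

v_4 = (9, 0, 4)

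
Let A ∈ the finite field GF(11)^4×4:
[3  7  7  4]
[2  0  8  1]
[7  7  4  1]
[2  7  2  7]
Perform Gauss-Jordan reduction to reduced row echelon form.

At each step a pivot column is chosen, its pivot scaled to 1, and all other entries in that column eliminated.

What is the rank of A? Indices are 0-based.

rank = 3

step 1: normalize row 0 (÷3) = (1, 6, 6, 5)
  row 1: subtract 2×row0 = (0, 10, 7, 2)
  row 2: subtract 7×row0 = (0, 9, 6, 10)
  row 3: subtract 2×row0 = (0, 6, 1, 8)
step 2: normalize row 1 (÷10) = (0, 1, 4, 9)
  row 0: subtract 6×row1 = (1, 0, 4, 6)
  row 2: subtract 9×row1 = (0, 0, 3, 6)
  row 3: subtract 6×row1 = (0, 0, 10, 9)
step 3: normalize row 2 (÷3) = (0, 0, 1, 2)
  row 0: subtract 4×row2 = (1, 0, 0, 9)
  row 1: subtract 4×row2 = (0, 1, 0, 1)
  row 3: subtract 10×row2 = (0, 0, 0, 0)
skip col 3 (zero from row 3)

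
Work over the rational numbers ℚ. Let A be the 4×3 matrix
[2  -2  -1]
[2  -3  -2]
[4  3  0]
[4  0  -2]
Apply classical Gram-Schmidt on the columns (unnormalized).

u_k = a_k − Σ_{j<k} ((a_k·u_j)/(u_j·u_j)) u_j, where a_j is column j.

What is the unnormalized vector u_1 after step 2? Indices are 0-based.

u_1 = (-21/10, -31/10, 14/5, -1/5)

Step 1: u_0 = a_0 = (2, 2, 4, 4).
Step 2: u_1 = a_1 − (1/20)·u_0 = (-21/10, -31/10, 14/5, -1/5).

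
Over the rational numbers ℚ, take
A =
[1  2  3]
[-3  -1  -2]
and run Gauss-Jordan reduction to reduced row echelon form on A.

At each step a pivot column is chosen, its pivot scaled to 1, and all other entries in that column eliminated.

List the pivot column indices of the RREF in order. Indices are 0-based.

[1] R0 /= 1  ⇒  (1, 2, 3)
     R1 -= -3·R0  ⇒  (0, 5, 7)
[2] R1 /= 5  ⇒  (0, 1, 7/5)
     R0 -= 2·R1  ⇒  (1, 0, 1/5)

pivot columns: 0, 1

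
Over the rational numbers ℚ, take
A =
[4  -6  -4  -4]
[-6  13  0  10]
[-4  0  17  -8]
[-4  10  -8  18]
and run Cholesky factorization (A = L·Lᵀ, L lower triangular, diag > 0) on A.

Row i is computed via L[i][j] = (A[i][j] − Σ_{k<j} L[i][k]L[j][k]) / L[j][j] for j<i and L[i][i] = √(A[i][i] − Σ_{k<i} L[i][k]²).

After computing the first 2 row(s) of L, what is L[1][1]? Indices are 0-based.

L[1][1] = 2

Step 1: L[0][0] = √(4) = 2.
  L[1][0] = (-6) / L[0][0] = -3.
Step 2: L[1][1] = √(4) = 2.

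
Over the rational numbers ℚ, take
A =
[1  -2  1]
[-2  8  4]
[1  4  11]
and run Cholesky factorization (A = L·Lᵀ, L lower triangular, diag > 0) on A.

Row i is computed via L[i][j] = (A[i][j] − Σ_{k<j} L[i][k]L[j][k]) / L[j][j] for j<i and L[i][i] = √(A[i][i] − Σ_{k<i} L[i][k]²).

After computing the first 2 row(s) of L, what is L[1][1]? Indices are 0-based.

L[1][1] = 2

Step 1: L[0][0] = √(1) = 1.
  L[1][0] = (-2) / L[0][0] = -2.
Step 2: L[1][1] = √(4) = 2.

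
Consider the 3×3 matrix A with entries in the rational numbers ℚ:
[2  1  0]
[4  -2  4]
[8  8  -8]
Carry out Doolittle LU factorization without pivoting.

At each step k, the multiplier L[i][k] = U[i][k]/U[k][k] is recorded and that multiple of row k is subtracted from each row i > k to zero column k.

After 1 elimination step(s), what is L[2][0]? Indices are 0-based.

k=0: U[0][0]=2
  eliminate (1,0): mult=2, new row 1: (0, -4, 4); set L[1][0]=2
  eliminate (2,0): mult=4, new row 2: (0, 4, -8); set L[2][0]=4

L[2][0] = 4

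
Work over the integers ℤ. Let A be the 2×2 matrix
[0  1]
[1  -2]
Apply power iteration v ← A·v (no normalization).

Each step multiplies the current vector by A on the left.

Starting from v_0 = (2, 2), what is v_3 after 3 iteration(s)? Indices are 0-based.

v_3 = (6, -14)

v_0 = (2, 2).
v_1 = A·v_0 = (2, -2).
v_2 = A·v_1 = (-2, 6).
v_3 = A·v_2 = (6, -14).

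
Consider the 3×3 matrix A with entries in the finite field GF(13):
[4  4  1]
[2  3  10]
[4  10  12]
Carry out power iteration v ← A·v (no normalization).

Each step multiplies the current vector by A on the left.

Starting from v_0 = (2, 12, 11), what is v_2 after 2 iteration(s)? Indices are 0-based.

v_0 = (2, 12, 11).
v_1 = A·v_0 = (2, 7, 0).
v_2 = A·v_1 = (10, 12, 0).

v_2 = (10, 12, 0)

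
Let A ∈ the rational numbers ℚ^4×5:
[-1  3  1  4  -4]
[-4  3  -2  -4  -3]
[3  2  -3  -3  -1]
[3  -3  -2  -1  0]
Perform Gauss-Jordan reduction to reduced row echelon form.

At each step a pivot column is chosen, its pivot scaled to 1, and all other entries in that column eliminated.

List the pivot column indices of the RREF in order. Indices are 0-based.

pivot(0,0)=-1: scale R0 → (1, -3, -1, -4, 4)
  clear (1,0): R1 −= (-4)R0 → (0, -9, -6, -20, 13)
  clear (2,0): R2 −= (3)R0 → (0, 11, 0, 9, -13)
  clear (3,0): R3 −= (3)R0 → (0, 6, 1, 11, -12)
pivot(1,1)=-9: scale R1 → (0, 1, 2/3, 20/9, -13/9)
  clear (0,1): R0 −= (-3)R1 → (1, 0, 1, 8/3, -1/3)
  clear (2,1): R2 −= (11)R1 → (0, 0, -22/3, -139/9, 26/9)
  clear (3,1): R3 −= (6)R1 → (0, 0, -3, -7/3, -10/3)
pivot(2,2)=-22/3: scale R2 → (0, 0, 1, 139/66, -13/33)
  clear (0,2): R0 −= (1)R2 → (1, 0, 0, 37/66, 2/33)
  clear (1,2): R1 −= (2/3)R2 → (0, 1, 0, 9/11, -13/11)
  clear (3,2): R3 −= (-3)R2 → (0, 0, 0, 263/66, -149/33)
pivot(3,3)=263/66: scale R3 → (0, 0, 0, 1, -298/263)
  clear (0,3): R0 −= (37/66)R3 → (1, 0, 0, 0, 183/263)
  clear (1,3): R1 −= (9/11)R3 → (0, 1, 0, 0, -67/263)
  clear (2,3): R2 −= (139/66)R3 → (0, 0, 1, 0, 524/263)

pivot columns: 0, 1, 2, 3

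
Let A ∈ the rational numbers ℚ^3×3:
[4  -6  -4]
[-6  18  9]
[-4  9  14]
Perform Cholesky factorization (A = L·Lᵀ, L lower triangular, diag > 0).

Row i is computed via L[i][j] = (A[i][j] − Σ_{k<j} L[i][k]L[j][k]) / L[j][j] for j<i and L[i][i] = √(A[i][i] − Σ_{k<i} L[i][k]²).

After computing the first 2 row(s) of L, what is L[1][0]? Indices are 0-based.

L[1][0] = -3

Step 1: L[0][0] = √(4) = 2.
  L[1][0] = (-6) / L[0][0] = -3.
Step 2: L[1][1] = √(9) = 3.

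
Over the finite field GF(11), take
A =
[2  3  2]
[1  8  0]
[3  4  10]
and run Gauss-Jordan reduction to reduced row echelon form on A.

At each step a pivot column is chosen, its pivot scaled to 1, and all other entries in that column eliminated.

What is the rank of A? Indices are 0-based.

[1] R0 /= 2  ⇒  (1, 7, 1)
     R1 -= 1·R0  ⇒  (0, 1, 10)
     R2 -= 3·R0  ⇒  (0, 5, 7)
[2] R1 /= 1  ⇒  (0, 1, 10)
     R0 -= 7·R1  ⇒  (1, 0, 8)
     R2 -= 5·R1  ⇒  (0, 0, 1)
[3] R2 /= 1  ⇒  (0, 0, 1)
     R0 -= 8·R2  ⇒  (1, 0, 0)
     R1 -= 10·R2  ⇒  (0, 1, 0)

rank = 3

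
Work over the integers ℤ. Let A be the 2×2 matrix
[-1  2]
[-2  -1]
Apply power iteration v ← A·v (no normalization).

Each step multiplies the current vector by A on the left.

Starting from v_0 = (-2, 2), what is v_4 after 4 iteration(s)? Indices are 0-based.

v_0 = (-2, 2).
v_1 = A·v_0 = (6, 2).
v_2 = A·v_1 = (-2, -14).
v_3 = A·v_2 = (-26, 18).
v_4 = A·v_3 = (62, 34).

v_4 = (62, 34)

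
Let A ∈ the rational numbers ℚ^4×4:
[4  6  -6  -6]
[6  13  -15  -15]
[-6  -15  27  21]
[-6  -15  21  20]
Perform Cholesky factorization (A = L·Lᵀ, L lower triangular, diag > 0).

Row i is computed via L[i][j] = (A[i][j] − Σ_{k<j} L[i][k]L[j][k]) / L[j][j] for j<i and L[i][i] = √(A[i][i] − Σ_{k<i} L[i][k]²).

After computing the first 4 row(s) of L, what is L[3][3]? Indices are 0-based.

Step 1: L[0][0] = √(4) = 2.
  L[1][0] = (6) / L[0][0] = 3.
Step 2: L[1][1] = √(4) = 2.
  L[2][0] = (-6) / L[0][0] = -3.
  L[2][1] = (-6) / L[1][1] = -3.
Step 3: L[2][2] = √(9) = 3.
  L[3][0] = (-6) / L[0][0] = -3.
  L[3][1] = (-6) / L[1][1] = -3.
  L[3][2] = (3) / L[2][2] = 1.
Step 4: L[3][3] = √(1) = 1.

L[3][3] = 1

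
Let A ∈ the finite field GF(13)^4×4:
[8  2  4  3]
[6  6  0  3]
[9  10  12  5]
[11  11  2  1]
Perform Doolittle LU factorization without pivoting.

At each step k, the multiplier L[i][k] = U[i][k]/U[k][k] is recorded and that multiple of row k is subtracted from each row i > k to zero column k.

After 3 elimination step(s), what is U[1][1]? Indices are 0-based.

k=0: U[0][0]=8
  eliminate (1,0): mult=4, new row 1: (0, 11, 10, 4); set L[1][0]=4
  eliminate (2,0): mult=6, new row 2: (0, 11, 1, 0); set L[2][0]=6
  eliminate (3,0): mult=3, new row 3: (0, 5, 3, 5); set L[3][0]=3
k=1: U[1][1]=11
  eliminate (2,1): mult=1, new row 2: (0, 0, 4, 9); set L[2][1]=1
  eliminate (3,1): mult=4, new row 3: (0, 0, 2, 2); set L[3][1]=4
k=2: U[2][2]=4
  eliminate (3,2): mult=7, new row 3: (0, 0, 0, 4); set L[3][2]=7

U[1][1] = 11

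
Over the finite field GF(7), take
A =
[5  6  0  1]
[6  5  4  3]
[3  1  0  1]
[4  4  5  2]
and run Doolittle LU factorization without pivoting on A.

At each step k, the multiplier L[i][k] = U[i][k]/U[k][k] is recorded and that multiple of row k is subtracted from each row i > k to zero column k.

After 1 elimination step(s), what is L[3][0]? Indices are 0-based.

L[3][0] = 5

k=0: U[0][0]=5
  eliminate (1,0): mult=4, new row 1: (0, 2, 4, 6); set L[1][0]=4
  eliminate (2,0): mult=2, new row 2: (0, 3, 0, 6); set L[2][0]=2
  eliminate (3,0): mult=5, new row 3: (0, 2, 5, 4); set L[3][0]=5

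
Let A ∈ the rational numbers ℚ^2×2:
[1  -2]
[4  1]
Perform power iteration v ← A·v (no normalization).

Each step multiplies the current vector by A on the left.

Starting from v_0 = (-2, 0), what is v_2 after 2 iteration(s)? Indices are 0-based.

v_0 = (-2, 0).
v_1 = A·v_0 = (-2, -8).
v_2 = A·v_1 = (14, -16).

v_2 = (14, -16)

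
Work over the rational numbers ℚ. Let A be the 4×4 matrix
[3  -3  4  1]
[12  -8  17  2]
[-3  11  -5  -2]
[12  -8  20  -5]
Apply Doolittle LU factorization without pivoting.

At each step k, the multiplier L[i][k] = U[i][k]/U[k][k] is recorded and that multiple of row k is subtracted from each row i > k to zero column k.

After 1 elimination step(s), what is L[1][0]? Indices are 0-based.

L[1][0] = 4

Step 1: pivot at (0,0) is 3.
  row1 ← row1 − (4)·row0  ⇒  L[1][0]=4, U row1=(0, 4, 1, -2)
  row2 ← row2 − (-1)·row0  ⇒  L[2][0]=-1, U row2=(0, 8, -1, -1)
  row3 ← row3 − (4)·row0  ⇒  L[3][0]=4, U row3=(0, 4, 4, -9)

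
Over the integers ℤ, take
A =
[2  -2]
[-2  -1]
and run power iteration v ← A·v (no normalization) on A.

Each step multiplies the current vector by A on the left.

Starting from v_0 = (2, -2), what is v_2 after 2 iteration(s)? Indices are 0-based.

v_2 = (20, -14)

v_0 = (2, -2).
v_1 = A·v_0 = (8, -2).
v_2 = A·v_1 = (20, -14).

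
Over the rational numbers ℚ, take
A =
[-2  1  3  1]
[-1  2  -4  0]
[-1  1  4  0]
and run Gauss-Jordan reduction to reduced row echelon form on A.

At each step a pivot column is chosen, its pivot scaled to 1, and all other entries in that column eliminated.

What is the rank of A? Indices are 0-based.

rank = 3

pivot(0,0)=-2: scale R0 → (1, -1/2, -3/2, -1/2)
  clear (1,0): R1 −= (-1)R0 → (0, 3/2, -11/2, -1/2)
  clear (2,0): R2 −= (-1)R0 → (0, 1/2, 5/2, -1/2)
pivot(1,1)=3/2: scale R1 → (0, 1, -11/3, -1/3)
  clear (0,1): R0 −= (-1/2)R1 → (1, 0, -10/3, -2/3)
  clear (2,1): R2 −= (1/2)R1 → (0, 0, 13/3, -1/3)
pivot(2,2)=13/3: scale R2 → (0, 0, 1, -1/13)
  clear (0,2): R0 −= (-10/3)R2 → (1, 0, 0, -12/13)
  clear (1,2): R1 −= (-11/3)R2 → (0, 1, 0, -8/13)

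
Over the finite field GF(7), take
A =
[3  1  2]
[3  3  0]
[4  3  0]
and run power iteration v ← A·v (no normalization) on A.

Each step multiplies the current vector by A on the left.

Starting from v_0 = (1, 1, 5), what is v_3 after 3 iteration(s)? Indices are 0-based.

v_0 = (1, 1, 5).
v_1 = A·v_0 = (0, 6, 0).
v_2 = A·v_1 = (6, 4, 4).
v_3 = A·v_2 = (2, 2, 1).

v_3 = (2, 2, 1)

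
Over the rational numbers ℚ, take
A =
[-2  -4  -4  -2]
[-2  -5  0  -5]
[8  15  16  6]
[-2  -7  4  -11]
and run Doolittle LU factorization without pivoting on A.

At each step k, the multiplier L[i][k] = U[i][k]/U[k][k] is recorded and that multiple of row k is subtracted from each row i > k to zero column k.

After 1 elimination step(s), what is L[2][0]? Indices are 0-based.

L[2][0] = -4

Step 1: pivot at (0,0) is -2.
  row1 ← row1 − (1)·row0  ⇒  L[1][0]=1, U row1=(0, -1, 4, -3)
  row2 ← row2 − (-4)·row0  ⇒  L[2][0]=-4, U row2=(0, -1, 0, -2)
  row3 ← row3 − (1)·row0  ⇒  L[3][0]=1, U row3=(0, -3, 8, -9)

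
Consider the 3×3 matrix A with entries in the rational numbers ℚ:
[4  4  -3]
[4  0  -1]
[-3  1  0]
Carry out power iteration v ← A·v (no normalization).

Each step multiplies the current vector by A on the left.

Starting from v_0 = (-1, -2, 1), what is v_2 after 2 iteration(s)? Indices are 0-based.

v_0 = (-1, -2, 1).
v_1 = A·v_0 = (-15, -5, 1).
v_2 = A·v_1 = (-83, -61, 40).

v_2 = (-83, -61, 40)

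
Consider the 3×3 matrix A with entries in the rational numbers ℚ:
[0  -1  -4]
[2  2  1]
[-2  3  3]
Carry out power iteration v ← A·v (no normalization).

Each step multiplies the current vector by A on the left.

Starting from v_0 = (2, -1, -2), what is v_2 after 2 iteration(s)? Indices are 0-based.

v_2 = (52, 5, -57)

v_0 = (2, -1, -2).
v_1 = A·v_0 = (9, 0, -13).
v_2 = A·v_1 = (52, 5, -57).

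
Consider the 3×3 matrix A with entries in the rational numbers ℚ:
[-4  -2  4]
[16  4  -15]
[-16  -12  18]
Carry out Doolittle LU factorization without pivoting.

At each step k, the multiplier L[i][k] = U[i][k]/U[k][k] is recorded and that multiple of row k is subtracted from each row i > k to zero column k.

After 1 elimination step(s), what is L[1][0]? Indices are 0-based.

[col 0] pivot -4
  R1 -= -4*R0 → (0, -4, 1)  (L[1][0] := -4)
  R2 -= 4*R0 → (0, -4, 2)  (L[2][0] := 4)

L[1][0] = -4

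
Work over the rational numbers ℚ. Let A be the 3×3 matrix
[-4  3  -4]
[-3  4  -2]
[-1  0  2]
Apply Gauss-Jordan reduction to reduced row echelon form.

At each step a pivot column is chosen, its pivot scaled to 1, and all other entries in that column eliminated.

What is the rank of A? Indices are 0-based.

rank = 3

pivot(0,0)=-4: scale R0 → (1, -3/4, 1)
  clear (1,0): R1 −= (-3)R0 → (0, 7/4, 1)
  clear (2,0): R2 −= (-1)R0 → (0, -3/4, 3)
pivot(1,1)=7/4: scale R1 → (0, 1, 4/7)
  clear (0,1): R0 −= (-3/4)R1 → (1, 0, 10/7)
  clear (2,1): R2 −= (-3/4)R1 → (0, 0, 24/7)
pivot(2,2)=24/7: scale R2 → (0, 0, 1)
  clear (0,2): R0 −= (10/7)R2 → (1, 0, 0)
  clear (1,2): R1 −= (4/7)R2 → (0, 1, 0)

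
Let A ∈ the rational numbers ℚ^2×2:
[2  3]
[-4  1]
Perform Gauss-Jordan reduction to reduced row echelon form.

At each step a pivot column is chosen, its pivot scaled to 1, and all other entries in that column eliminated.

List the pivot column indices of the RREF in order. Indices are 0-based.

pivot columns: 0, 1

step 1: normalize row 0 (÷2) = (1, 3/2)
  row 1: subtract -4×row0 = (0, 7)
step 2: normalize row 1 (÷7) = (0, 1)
  row 0: subtract 3/2×row1 = (1, 0)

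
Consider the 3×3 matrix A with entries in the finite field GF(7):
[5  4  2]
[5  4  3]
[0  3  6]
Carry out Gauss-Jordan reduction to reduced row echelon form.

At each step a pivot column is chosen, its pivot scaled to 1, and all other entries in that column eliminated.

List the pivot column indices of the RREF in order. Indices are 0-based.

step 1: normalize row 0 (÷5) = (1, 5, 6)
  row 1: subtract 5×row0 = (0, 0, 1)
step 2: exchange rows 1,2
step 2: normalize row 1 (÷3) = (0, 1, 2)
  row 0: subtract 5×row1 = (1, 0, 3)
step 3: normalize row 2 (÷1) = (0, 0, 1)
  row 0: subtract 3×row2 = (1, 0, 0)
  row 1: subtract 2×row2 = (0, 1, 0)

pivot columns: 0, 1, 2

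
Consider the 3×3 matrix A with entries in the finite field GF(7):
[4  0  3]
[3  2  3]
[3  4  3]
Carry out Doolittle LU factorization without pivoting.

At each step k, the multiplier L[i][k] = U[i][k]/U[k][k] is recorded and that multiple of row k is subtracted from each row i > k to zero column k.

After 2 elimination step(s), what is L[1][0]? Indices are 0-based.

L[1][0] = 6

k=0: U[0][0]=4
  eliminate (1,0): mult=6, new row 1: (0, 2, 6); set L[1][0]=6
  eliminate (2,0): mult=6, new row 2: (0, 4, 6); set L[2][0]=6
k=1: U[1][1]=2
  eliminate (2,1): mult=2, new row 2: (0, 0, 1); set L[2][1]=2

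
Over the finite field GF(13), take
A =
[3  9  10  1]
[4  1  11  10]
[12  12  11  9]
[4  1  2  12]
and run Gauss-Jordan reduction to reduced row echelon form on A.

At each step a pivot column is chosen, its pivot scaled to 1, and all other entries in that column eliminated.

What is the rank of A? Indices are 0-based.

rank = 4

step 1: normalize row 0 (÷3) = (1, 3, 12, 9)
  row 1: subtract 4×row0 = (0, 2, 2, 0)
  row 2: subtract 12×row0 = (0, 2, 10, 5)
  row 3: subtract 4×row0 = (0, 2, 6, 2)
step 2: normalize row 1 (÷2) = (0, 1, 1, 0)
  row 0: subtract 3×row1 = (1, 0, 9, 9)
  row 2: subtract 2×row1 = (0, 0, 8, 5)
  row 3: subtract 2×row1 = (0, 0, 4, 2)
step 3: normalize row 2 (÷8) = (0, 0, 1, 12)
  row 0: subtract 9×row2 = (1, 0, 0, 5)
  row 1: subtract 1×row2 = (0, 1, 0, 1)
  row 3: subtract 4×row2 = (0, 0, 0, 6)
step 4: normalize row 3 (÷6) = (0, 0, 0, 1)
  row 0: subtract 5×row3 = (1, 0, 0, 0)
  row 1: subtract 1×row3 = (0, 1, 0, 0)
  row 2: subtract 12×row3 = (0, 0, 1, 0)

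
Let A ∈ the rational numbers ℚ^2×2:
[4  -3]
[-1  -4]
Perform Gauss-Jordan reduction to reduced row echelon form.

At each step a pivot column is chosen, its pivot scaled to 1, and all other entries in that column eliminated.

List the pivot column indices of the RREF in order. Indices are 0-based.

pivot(0,0)=4: scale R0 → (1, -3/4)
  clear (1,0): R1 −= (-1)R0 → (0, -19/4)
pivot(1,1)=-19/4: scale R1 → (0, 1)
  clear (0,1): R0 −= (-3/4)R1 → (1, 0)

pivot columns: 0, 1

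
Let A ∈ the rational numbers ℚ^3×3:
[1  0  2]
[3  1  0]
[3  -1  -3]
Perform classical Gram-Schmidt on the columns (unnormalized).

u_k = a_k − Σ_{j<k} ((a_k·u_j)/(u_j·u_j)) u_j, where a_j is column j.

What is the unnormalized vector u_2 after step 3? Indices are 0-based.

u_2 = (45/19, -15/38, -15/38)

Step 1: u_0 = a_0 = (1, 3, 3).
Step 2: u_1 = a_1 − (0)·u_0 = (0, 1, -1).
Step 3: u_2 = a_2 − (-7/19)·u_0 − (3/2)·u_1 = (45/19, -15/38, -15/38).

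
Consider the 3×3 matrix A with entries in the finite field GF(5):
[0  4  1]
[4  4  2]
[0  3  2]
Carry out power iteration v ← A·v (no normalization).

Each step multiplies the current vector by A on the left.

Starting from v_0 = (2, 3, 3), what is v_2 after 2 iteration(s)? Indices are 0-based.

v_2 = (4, 4, 3)

v_0 = (2, 3, 3).
v_1 = A·v_0 = (0, 1, 0).
v_2 = A·v_1 = (4, 4, 3).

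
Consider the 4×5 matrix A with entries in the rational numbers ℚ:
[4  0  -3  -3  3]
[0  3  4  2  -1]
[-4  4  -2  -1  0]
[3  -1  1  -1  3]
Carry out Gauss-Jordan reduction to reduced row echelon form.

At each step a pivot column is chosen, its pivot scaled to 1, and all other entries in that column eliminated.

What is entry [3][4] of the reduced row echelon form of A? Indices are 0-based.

step 1: normalize row 0 (÷4) = (1, 0, -3/4, -3/4, 3/4)
  row 2: subtract -4×row0 = (0, 4, -5, -4, 3)
  row 3: subtract 3×row0 = (0, -1, 13/4, 5/4, 3/4)
step 2: normalize row 1 (÷3) = (0, 1, 4/3, 2/3, -1/3)
  row 2: subtract 4×row1 = (0, 0, -31/3, -20/3, 13/3)
  row 3: subtract -1×row1 = (0, 0, 55/12, 23/12, 5/12)
step 3: normalize row 2 (÷-31/3) = (0, 0, 1, 20/31, -13/31)
  row 0: subtract -3/4×row2 = (1, 0, 0, -33/124, 27/62)
  row 1: subtract 4/3×row2 = (0, 1, 0, -6/31, 7/31)
  row 3: subtract 55/12×row2 = (0, 0, 0, -129/124, 145/62)
step 4: normalize row 3 (÷-129/124) = (0, 0, 0, 1, -290/129)
  row 0: subtract -33/124×row3 = (1, 0, 0, 0, -7/43)
  row 1: subtract -6/31×row3 = (0, 1, 0, 0, -9/43)
  row 2: subtract 20/31×row3 = (0, 0, 1, 0, 133/129)

M[3][4] = -290/129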